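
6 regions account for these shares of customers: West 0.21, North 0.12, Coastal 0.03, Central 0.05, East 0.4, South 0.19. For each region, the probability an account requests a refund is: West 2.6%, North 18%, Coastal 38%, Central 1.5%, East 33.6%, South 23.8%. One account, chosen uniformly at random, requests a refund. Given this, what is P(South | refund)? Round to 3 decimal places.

Unnormalized posteriors (prior × likelihood):
  West: 0.21 × 0.026 = 0.00546
  North: 0.12 × 0.18 = 0.0216
  Coastal: 0.03 × 0.38 = 0.0114
  Central: 0.05 × 0.015 = 0.00075
  East: 0.4 × 0.336 = 0.1344
  South: 0.19 × 0.238 = 0.04522
Normalizing constant = 0.21883.
P(South | evidence) = 0.04522 / 0.21883 ≈ 0.207.

0.207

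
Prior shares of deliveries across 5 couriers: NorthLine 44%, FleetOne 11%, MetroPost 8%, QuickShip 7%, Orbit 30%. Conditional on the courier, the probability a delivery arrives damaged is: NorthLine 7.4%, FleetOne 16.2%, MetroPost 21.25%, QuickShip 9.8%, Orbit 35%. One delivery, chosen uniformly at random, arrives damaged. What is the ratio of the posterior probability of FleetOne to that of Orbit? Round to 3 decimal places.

0.170

Compute prior × likelihood for every hypothesis:
  NorthLine: 0.44 × 0.074 = 0.03256
  FleetOne: 0.11 × 0.162 = 0.01782
  MetroPost: 0.08 × 0.2125 = 0.017
  QuickShip: 0.07 × 0.098 = 0.00686
  Orbit: 0.3 × 0.35 = 0.105
Total = 0.17924.
The ratio is 0.01782 / 0.105 (the normalizer cancels) = 0.170.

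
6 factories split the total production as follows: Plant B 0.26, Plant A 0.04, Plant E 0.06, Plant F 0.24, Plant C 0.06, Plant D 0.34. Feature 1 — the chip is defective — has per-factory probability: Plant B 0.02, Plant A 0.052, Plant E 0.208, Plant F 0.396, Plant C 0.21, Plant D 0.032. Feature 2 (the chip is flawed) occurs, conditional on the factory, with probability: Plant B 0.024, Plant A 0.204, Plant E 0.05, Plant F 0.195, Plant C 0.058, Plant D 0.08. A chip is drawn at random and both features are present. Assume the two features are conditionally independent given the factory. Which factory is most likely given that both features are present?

Plant F

By Bayes' rule, posterior ∝ prior × likelihood:
  Plant B: 0.26 × 0.02 × 0.024 = 0.0001248
  Plant A: 0.04 × 0.052 × 0.204 = 0.00042432
  Plant E: 0.06 × 0.208 × 0.05 = 0.000624
  Plant F: 0.24 × 0.396 × 0.195 = 0.0185328
  Plant C: 0.06 × 0.21 × 0.058 = 0.0007308
  Plant D: 0.34 × 0.032 × 0.08 = 0.0008704
Total = 0.02130712.
Largest term belongs to Plant F, so Plant F is most probable.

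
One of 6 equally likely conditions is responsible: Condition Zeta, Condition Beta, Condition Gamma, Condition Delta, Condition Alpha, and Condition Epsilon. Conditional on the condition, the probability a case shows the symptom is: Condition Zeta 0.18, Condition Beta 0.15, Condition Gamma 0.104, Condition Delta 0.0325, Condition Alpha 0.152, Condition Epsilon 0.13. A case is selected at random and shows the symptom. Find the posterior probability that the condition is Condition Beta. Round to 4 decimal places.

With a uniform prior (1/6 each), posterior ∝ likelihood:
  Condition Zeta: 0.18
  Condition Beta: 0.15
  Condition Gamma: 0.104
  Condition Delta: 0.0325
  Condition Alpha: 0.152
  Condition Epsilon: 0.13
Total = 0.7485.
P(Condition Beta | evidence) = 0.15 / 0.7485 ≈ 0.2004.

0.2004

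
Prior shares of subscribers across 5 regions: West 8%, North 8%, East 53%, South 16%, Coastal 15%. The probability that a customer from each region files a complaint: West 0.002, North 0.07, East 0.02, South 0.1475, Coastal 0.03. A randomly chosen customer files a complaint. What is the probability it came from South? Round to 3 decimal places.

Compute prior × likelihood for every hypothesis:
  West: 0.08 × 0.002 = 0.00016
  North: 0.08 × 0.07 = 0.0056
  East: 0.53 × 0.02 = 0.0106
  South: 0.16 × 0.1475 = 0.0236
  Coastal: 0.15 × 0.03 = 0.0045
Total = 0.04446.
P(South | evidence) = 0.0236 / 0.04446 ≈ 0.531.

0.531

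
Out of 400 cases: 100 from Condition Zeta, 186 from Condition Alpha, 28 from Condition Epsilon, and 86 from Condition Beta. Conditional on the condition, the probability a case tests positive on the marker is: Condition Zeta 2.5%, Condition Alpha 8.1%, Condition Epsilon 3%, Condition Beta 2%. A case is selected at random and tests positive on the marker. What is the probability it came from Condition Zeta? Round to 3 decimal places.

Compute prior × likelihood for every hypothesis:
  Condition Zeta: 0.25 × 0.025 = 0.00625
  Condition Alpha: 0.465 × 0.081 = 0.037665
  Condition Epsilon: 0.07 × 0.03 = 0.0021
  Condition Beta: 0.215 × 0.02 = 0.0043
Total = 0.050315.
P(Condition Zeta | evidence) = 0.00625 / 0.050315 ≈ 0.124.

0.124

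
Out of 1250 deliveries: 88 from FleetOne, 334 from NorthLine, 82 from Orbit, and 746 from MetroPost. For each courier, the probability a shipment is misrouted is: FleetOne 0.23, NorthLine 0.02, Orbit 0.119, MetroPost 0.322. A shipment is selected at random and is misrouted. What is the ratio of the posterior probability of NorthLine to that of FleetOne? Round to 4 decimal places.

Unnormalized posteriors (prior × likelihood):
  FleetOne: 0.0704 × 0.23 = 0.016192
  NorthLine: 0.2672 × 0.02 = 0.005344
  Orbit: 0.0656 × 0.119 = 0.0078064
  MetroPost: 0.5968 × 0.322 = 0.1921696
Total = 0.221512.
The ratio is 0.005344 / 0.016192 (the normalizer cancels) = 0.3300.

0.3300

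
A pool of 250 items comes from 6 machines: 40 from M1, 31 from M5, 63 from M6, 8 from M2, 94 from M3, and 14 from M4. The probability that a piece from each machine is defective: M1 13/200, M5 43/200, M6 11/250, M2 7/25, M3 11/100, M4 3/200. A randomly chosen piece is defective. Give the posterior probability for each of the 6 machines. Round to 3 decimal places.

Prior × likelihood for each hypothesis:
  M1: 0.16 × 0.065 = 0.0104
  M5: 0.124 × 0.215 = 0.02666
  M6: 0.252 × 0.044 = 0.011088
  M2: 0.032 × 0.28 = 0.00896
  M3: 0.376 × 0.11 = 0.04136
  M4: 0.056 × 0.015 = 0.00084
Sum = 0.099308.
P(M1 | defective) = 0.0104/0.099308 ≈ 0.105
P(M5 | defective) = 0.02666/0.099308 ≈ 0.268
P(M6 | defective) = 0.011088/0.099308 ≈ 0.112
P(M2 | defective) = 0.00896/0.099308 ≈ 0.090
P(M3 | defective) = 0.04136/0.099308 ≈ 0.416
P(M4 | defective) = 0.00084/0.099308 ≈ 0.008
(Check: 0.105+0.268+0.112+0.090+0.416+0.008 = 0.999.)

M1 0.105, M5 0.268, M6 0.112, M2 0.090, M3 0.416, M4 0.008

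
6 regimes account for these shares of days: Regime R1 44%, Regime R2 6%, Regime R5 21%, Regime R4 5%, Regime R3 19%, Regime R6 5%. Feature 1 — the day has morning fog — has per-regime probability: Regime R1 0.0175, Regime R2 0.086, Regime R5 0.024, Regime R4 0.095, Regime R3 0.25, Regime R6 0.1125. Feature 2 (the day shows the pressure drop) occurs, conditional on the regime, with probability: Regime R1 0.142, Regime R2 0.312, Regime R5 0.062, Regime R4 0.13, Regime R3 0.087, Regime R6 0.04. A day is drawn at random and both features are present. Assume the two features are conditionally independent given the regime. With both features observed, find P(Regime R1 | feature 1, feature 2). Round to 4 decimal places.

0.1368

By Bayes' rule, posterior ∝ prior × likelihood:
  Regime R1: 0.44 × 0.0175 × 0.142 = 0.0010934
  Regime R2: 0.06 × 0.086 × 0.312 = 0.00160992
  Regime R5: 0.21 × 0.024 × 0.062 = 0.00031248
  Regime R4: 0.05 × 0.095 × 0.13 = 0.0006175
  Regime R3: 0.19 × 0.25 × 0.087 = 0.0041325
  Regime R6: 0.05 × 0.1125 × 0.04 = 0.000225
Normalizing constant = 0.0079908.
P(Regime R1 | evidence) = 0.0010934 / 0.0079908 ≈ 0.1368.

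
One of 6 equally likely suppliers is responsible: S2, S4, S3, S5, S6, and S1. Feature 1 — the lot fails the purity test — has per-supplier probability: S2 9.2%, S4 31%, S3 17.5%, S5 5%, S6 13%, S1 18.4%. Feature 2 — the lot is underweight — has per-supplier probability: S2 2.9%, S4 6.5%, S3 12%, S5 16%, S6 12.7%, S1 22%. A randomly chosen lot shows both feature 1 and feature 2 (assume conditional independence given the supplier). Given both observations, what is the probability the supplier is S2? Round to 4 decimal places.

0.0245

Since the prior is uniform, the posterior is proportional to the likelihood:
  S2: 0.092 × 0.029 = 0.002668
  S4: 0.31 × 0.065 = 0.02015
  S3: 0.175 × 0.12 = 0.021
  S5: 0.05 × 0.16 = 0.008
  S6: 0.13 × 0.127 = 0.01651
  S1: 0.184 × 0.22 = 0.04048
Sum = 0.108808.
P(S2 | evidence) = 0.002668 / 0.108808 ≈ 0.0245.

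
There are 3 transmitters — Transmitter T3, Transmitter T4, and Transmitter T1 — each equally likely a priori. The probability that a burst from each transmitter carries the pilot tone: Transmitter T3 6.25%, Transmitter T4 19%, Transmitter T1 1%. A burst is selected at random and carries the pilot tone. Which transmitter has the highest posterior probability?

Transmitter T4

Since the prior is uniform, the posterior is proportional to the likelihood:
  Transmitter T3: 0.0625
  Transmitter T4: 0.19
  Transmitter T1: 0.01
Total = 0.2625.
Largest term belongs to Transmitter T4, so Transmitter T4 is most probable.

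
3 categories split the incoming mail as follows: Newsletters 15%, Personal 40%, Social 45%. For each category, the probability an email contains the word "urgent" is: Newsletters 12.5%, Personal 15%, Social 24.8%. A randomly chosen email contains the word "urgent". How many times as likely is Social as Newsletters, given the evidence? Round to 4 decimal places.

5.9520

Compute prior × likelihood for every hypothesis:
  Newsletters: 0.15 × 0.125 = 0.01875
  Personal: 0.4 × 0.15 = 0.06
  Social: 0.45 × 0.248 = 0.1116
Sum = 0.19035.
The ratio is 0.1116 / 0.01875 (the normalizer cancels) = 5.9520.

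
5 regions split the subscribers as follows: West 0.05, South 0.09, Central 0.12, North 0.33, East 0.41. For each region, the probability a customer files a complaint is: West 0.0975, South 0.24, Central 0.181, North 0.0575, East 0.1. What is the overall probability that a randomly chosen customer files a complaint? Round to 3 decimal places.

0.108

Compute prior × likelihood for every hypothesis:
  West: 0.05 × 0.0975 = 0.004875
  South: 0.09 × 0.24 = 0.0216
  Central: 0.12 × 0.181 = 0.02172
  North: 0.33 × 0.0575 = 0.018975
  East: 0.41 × 0.1 = 0.041
P(complaint) = 0.004875 + 0.0216 + 0.02172 + 0.018975 + 0.041 = 0.10817 → 0.108.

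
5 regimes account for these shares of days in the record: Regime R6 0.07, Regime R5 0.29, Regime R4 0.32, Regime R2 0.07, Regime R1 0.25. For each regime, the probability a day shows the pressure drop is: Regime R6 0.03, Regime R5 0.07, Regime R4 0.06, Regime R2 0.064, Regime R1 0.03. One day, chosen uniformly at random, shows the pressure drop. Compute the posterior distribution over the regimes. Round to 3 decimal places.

Regime R6 0.039, Regime R5 0.379, Regime R4 0.358, Regime R2 0.084, Regime R1 0.140

By Bayes' rule, posterior ∝ prior × likelihood:
  Regime R6: 0.07 × 0.03 = 0.0021
  Regime R5: 0.29 × 0.07 = 0.0203
  Regime R4: 0.32 × 0.06 = 0.0192
  Regime R2: 0.07 × 0.064 = 0.00448
  Regime R1: 0.25 × 0.03 = 0.0075
Sum = 0.05358.
P(Regime R6 | drop) = 0.0021/0.05358 ≈ 0.039
P(Regime R5 | drop) = 0.0203/0.05358 ≈ 0.379
P(Regime R4 | drop) = 0.0192/0.05358 ≈ 0.358
P(Regime R2 | drop) = 0.00448/0.05358 ≈ 0.084
P(Regime R1 | drop) = 0.0075/0.05358 ≈ 0.140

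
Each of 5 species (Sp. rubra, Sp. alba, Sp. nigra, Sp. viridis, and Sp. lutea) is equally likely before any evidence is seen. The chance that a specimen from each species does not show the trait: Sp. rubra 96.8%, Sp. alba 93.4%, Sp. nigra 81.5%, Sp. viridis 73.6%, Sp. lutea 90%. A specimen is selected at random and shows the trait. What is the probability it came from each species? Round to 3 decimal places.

Sp. rubra 0.049, Sp. alba 0.102, Sp. nigra 0.286, Sp. viridis 0.408, Sp. lutea 0.155

Taking complements, P(trait | each) = Sp. rubra 0.032, Sp. alba 0.066, Sp. nigra 0.185, Sp. viridis 0.264, Sp. lutea 0.1.
Since the prior is uniform, the posterior is proportional to the likelihood:
  Sp. rubra: 0.032
  Sp. alba: 0.066
  Sp. nigra: 0.185
  Sp. viridis: 0.264
  Sp. lutea: 0.1
Total = 0.647.
P(Sp. rubra | trait) = 0.032/0.647 ≈ 0.049
P(Sp. alba | trait) = 0.066/0.647 ≈ 0.102
P(Sp. nigra | trait) = 0.185/0.647 ≈ 0.286
P(Sp. viridis | trait) = 0.264/0.647 ≈ 0.408
P(Sp. lutea | trait) = 0.1/0.647 ≈ 0.155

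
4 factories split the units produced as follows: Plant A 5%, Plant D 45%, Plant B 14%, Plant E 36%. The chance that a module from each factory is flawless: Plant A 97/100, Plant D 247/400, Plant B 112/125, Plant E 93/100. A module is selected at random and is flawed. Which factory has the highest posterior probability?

Plant D

Taking complements, P(flawed | each) = Plant A 0.03, Plant D 0.3825, Plant B 0.104, Plant E 0.07.
Prior × likelihood for each hypothesis:
  Plant A: 0.05 × 0.03 = 0.0015
  Plant D: 0.45 × 0.3825 = 0.172125
  Plant B: 0.14 × 0.104 = 0.01456
  Plant E: 0.36 × 0.07 = 0.0252
Sum = 0.213385.
Largest term belongs to Plant D, so Plant D is most probable.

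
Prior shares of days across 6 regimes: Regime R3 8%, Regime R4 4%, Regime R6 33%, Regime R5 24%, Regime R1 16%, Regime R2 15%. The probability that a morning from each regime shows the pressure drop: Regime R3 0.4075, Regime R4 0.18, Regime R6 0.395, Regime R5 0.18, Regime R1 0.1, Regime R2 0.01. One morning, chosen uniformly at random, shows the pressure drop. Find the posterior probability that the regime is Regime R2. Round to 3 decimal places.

0.006

Unnormalized posteriors (prior × likelihood):
  Regime R3: 0.08 × 0.4075 = 0.0326
  Regime R4: 0.04 × 0.18 = 0.0072
  Regime R6: 0.33 × 0.395 = 0.13035
  Regime R5: 0.24 × 0.18 = 0.0432
  Regime R1: 0.16 × 0.1 = 0.016
  Regime R2: 0.15 × 0.01 = 0.0015
Total = 0.23085.
P(Regime R2 | evidence) = 0.0015 / 0.23085 ≈ 0.006.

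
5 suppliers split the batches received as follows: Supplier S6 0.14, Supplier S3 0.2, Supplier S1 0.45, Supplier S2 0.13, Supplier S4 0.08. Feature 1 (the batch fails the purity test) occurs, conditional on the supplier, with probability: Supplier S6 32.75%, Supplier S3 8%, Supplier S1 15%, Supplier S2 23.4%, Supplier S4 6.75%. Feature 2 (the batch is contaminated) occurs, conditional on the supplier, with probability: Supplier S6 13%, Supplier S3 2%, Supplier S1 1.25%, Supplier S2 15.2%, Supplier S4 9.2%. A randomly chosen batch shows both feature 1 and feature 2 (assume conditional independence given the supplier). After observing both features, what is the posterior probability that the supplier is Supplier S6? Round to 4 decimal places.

0.4868

Prior × likelihood for each hypothesis:
  Supplier S6: 0.14 × 0.3275 × 0.13 = 0.0059605
  Supplier S3: 0.2 × 0.08 × 0.02 = 0.00032
  Supplier S1: 0.45 × 0.15 × 0.0125 = 0.00084375
  Supplier S2: 0.13 × 0.234 × 0.152 = 0.00462384
  Supplier S4: 0.08 × 0.0675 × 0.092 = 0.0004968
Sum = 0.01224489.
P(Supplier S6 | evidence) = 0.0059605 / 0.01224489 ≈ 0.4868.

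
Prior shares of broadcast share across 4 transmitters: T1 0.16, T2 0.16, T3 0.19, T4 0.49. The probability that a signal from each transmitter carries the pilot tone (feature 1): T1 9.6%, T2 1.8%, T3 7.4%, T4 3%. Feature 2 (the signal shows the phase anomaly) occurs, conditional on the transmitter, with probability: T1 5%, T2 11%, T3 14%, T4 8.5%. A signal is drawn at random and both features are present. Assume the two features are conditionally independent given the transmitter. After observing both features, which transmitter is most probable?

T3

Unnormalized posteriors (prior × likelihood):
  T1: 0.16 × 0.096 × 0.05 = 0.000768
  T2: 0.16 × 0.018 × 0.11 = 0.0003168
  T3: 0.19 × 0.074 × 0.14 = 0.0019684
  T4: 0.49 × 0.03 × 0.085 = 0.0012495
Sum = 0.0043027.
Largest term belongs to T3, so T3 is most probable.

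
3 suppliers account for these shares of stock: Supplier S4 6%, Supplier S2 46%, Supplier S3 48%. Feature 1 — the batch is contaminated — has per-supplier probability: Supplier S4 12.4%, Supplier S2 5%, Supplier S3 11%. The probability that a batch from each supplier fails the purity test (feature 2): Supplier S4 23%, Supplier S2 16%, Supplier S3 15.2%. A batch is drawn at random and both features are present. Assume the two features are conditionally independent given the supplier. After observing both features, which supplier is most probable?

By Bayes' rule, posterior ∝ prior × likelihood:
  Supplier S4: 0.06 × 0.124 × 0.23 = 0.0017112
  Supplier S2: 0.46 × 0.05 × 0.16 = 0.00368
  Supplier S3: 0.48 × 0.11 × 0.152 = 0.0080256
Sum = 0.0134168.
Largest term belongs to Supplier S3, so Supplier S3 is most probable.

Supplier S3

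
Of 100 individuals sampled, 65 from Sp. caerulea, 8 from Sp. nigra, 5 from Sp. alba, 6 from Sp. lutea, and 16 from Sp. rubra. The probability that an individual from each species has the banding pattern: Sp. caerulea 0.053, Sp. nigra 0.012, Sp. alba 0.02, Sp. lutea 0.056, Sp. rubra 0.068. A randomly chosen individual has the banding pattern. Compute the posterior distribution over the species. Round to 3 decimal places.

Sp. caerulea 0.680, Sp. nigra 0.019, Sp. alba 0.020, Sp. lutea 0.066, Sp. rubra 0.215

Prior × likelihood for each hypothesis:
  Sp. caerulea: 0.65 × 0.053 = 0.03445
  Sp. nigra: 0.08 × 0.012 = 0.00096
  Sp. alba: 0.05 × 0.02 = 0.001
  Sp. lutea: 0.06 × 0.056 = 0.00336
  Sp. rubra: 0.16 × 0.068 = 0.01088
Sum = 0.05065.
P(Sp. caerulea | banded) = 0.03445/0.05065 ≈ 0.680
P(Sp. nigra | banded) = 0.00096/0.05065 ≈ 0.019
P(Sp. alba | banded) = 0.001/0.05065 ≈ 0.020
P(Sp. lutea | banded) = 0.00336/0.05065 ≈ 0.066
P(Sp. rubra | banded) = 0.01088/0.05065 ≈ 0.215
(Check: 0.680+0.019+0.020+0.066+0.215 = 1.000.)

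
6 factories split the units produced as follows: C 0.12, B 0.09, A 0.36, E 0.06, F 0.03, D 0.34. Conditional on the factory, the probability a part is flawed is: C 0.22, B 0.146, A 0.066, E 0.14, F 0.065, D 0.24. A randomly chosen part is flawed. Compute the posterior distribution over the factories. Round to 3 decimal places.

Unnormalized posteriors (prior × likelihood):
  C: 0.12 × 0.22 = 0.0264
  B: 0.09 × 0.146 = 0.01314
  A: 0.36 × 0.066 = 0.02376
  E: 0.06 × 0.14 = 0.0084
  F: 0.03 × 0.065 = 0.00195
  D: 0.34 × 0.24 = 0.0816
Total = 0.15525.
P(C | flawed) = 0.0264/0.15525 ≈ 0.170
P(B | flawed) = 0.01314/0.15525 ≈ 0.085
P(A | flawed) = 0.02376/0.15525 ≈ 0.153
P(E | flawed) = 0.0084/0.15525 ≈ 0.054
P(F | flawed) = 0.00195/0.15525 ≈ 0.013
P(D | flawed) = 0.0816/0.15525 ≈ 0.526

C 0.170, B 0.085, A 0.153, E 0.054, F 0.013, D 0.526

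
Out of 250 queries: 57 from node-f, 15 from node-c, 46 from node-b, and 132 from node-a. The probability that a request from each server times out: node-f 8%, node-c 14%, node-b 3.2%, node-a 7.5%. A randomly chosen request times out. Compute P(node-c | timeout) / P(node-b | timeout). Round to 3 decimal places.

By Bayes' rule, posterior ∝ prior × likelihood:
  node-f: 0.228 × 0.08 = 0.01824
  node-c: 0.06 × 0.14 = 0.0084
  node-b: 0.184 × 0.032 = 0.005888
  node-a: 0.528 × 0.075 = 0.0396
Sum = 0.072128.
The ratio is 0.0084 / 0.005888 (the normalizer cancels) = 1.427.

1.427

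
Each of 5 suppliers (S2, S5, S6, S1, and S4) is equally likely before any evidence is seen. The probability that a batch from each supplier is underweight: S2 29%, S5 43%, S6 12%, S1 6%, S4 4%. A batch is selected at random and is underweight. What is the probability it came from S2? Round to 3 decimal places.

0.309

Since the prior is uniform, the posterior is proportional to the likelihood:
  S2: 0.29
  S5: 0.43
  S6: 0.12
  S1: 0.06
  S4: 0.04
Normalizing constant = 0.94.
P(S2 | evidence) = 0.29 / 0.94 ≈ 0.309.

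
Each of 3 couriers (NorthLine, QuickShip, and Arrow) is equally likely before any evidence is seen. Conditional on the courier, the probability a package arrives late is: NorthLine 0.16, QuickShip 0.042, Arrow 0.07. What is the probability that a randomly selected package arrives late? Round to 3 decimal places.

With a uniform prior (1/3 each), posterior ∝ likelihood:
  NorthLine: 0.16
  QuickShip: 0.042
  Arrow: 0.07
P(late) = (1/3) × (0.16 + 0.042 + 0.07) = 0.272/3 ≈ 0.091.

0.091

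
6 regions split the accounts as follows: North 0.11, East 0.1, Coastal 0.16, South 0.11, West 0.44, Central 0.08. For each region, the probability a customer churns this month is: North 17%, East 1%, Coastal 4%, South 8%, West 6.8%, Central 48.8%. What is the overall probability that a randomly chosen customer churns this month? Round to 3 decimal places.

0.104

Compute prior × likelihood for every hypothesis:
  North: 0.11 × 0.17 = 0.0187
  East: 0.1 × 0.01 = 0.001
  Coastal: 0.16 × 0.04 = 0.0064
  South: 0.11 × 0.08 = 0.0088
  West: 0.44 × 0.068 = 0.02992
  Central: 0.08 × 0.488 = 0.03904
P(churn) = 0.0187 + 0.001 + 0.0064 + 0.0088 + 0.02992 + 0.03904 = 0.10386 → 0.104.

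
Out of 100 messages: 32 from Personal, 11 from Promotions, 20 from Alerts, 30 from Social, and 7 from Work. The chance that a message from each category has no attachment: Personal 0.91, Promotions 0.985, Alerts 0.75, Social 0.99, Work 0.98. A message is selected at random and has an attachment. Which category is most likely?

Alerts

Taking complements, P(attachment | each) = Personal 0.09, Promotions 0.015, Alerts 0.25, Social 0.01, Work 0.02.
By Bayes' rule, posterior ∝ prior × likelihood:
  Personal: 0.32 × 0.09 = 0.0288
  Promotions: 0.11 × 0.015 = 0.00165
  Alerts: 0.2 × 0.25 = 0.05
  Social: 0.3 × 0.01 = 0.003
  Work: 0.07 × 0.02 = 0.0014
Normalizing constant = 0.08485.
Largest term belongs to Alerts, so Alerts is most probable.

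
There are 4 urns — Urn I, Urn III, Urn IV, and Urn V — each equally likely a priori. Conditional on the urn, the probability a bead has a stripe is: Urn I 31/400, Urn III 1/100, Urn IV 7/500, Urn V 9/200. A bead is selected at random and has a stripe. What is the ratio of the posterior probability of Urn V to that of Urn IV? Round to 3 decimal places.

With a uniform prior (1/4 each), posterior ∝ likelihood:
  Urn I: 0.0775
  Urn III: 0.01
  Urn IV: 0.014
  Urn V: 0.045
Sum = 0.1465.
The ratio is 0.045 / 0.014 (the normalizer cancels) = 3.214.

3.214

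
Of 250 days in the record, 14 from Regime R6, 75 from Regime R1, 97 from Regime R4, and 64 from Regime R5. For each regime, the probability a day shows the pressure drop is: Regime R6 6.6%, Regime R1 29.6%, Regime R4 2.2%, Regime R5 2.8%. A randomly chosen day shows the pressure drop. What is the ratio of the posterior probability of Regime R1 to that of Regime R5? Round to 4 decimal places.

Prior × likelihood for each hypothesis:
  Regime R6: 0.056 × 0.066 = 0.003696
  Regime R1: 0.3 × 0.296 = 0.0888
  Regime R4: 0.388 × 0.022 = 0.008536
  Regime R5: 0.256 × 0.028 = 0.007168
Normalizing constant = 0.1082.
The ratio is 0.0888 / 0.007168 (the normalizer cancels) = 12.3884.

12.3884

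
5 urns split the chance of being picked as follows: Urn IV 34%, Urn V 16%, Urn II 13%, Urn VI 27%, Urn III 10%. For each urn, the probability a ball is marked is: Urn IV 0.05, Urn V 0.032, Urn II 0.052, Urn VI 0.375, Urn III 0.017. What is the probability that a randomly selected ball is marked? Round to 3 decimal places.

By Bayes' rule, posterior ∝ prior × likelihood:
  Urn IV: 0.34 × 0.05 = 0.017
  Urn V: 0.16 × 0.032 = 0.00512
  Urn II: 0.13 × 0.052 = 0.00676
  Urn VI: 0.27 × 0.375 = 0.10125
  Urn III: 0.1 × 0.017 = 0.0017
P(marked) = 0.017 + 0.00512 + 0.00676 + 0.10125 + 0.0017 = 0.13183 → 0.132.

0.132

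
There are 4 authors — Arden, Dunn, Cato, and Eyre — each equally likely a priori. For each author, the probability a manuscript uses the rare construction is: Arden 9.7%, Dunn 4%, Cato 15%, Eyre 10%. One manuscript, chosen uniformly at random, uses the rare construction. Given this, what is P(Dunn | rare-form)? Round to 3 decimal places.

0.103

With a uniform prior (1/4 each), posterior ∝ likelihood:
  Arden: 0.097
  Dunn: 0.04
  Cato: 0.15
  Eyre: 0.1
Sum = 0.387.
P(Dunn | evidence) = 0.04 / 0.387 ≈ 0.103.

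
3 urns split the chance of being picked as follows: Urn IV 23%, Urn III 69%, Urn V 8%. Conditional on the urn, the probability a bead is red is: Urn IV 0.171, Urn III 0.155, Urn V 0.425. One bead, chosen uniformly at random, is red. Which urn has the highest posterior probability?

Urn III

Compute prior × likelihood for every hypothesis:
  Urn IV: 0.23 × 0.171 = 0.03933
  Urn III: 0.69 × 0.155 = 0.10695
  Urn V: 0.08 × 0.425 = 0.034
Sum = 0.18028.
Largest term belongs to Urn III, so Urn III is most probable.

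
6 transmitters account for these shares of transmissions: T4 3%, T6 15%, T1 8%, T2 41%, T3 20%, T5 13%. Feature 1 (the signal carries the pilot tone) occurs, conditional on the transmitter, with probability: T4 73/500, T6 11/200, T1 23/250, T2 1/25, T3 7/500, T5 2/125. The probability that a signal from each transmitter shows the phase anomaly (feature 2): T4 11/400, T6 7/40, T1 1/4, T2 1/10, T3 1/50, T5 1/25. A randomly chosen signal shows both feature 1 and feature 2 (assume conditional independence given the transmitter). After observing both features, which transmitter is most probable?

T1

Compute prior × likelihood for every hypothesis:
  T4: 0.03 × 0.146 × 0.0275 = 0.00012045
  T6: 0.15 × 0.055 × 0.175 = 0.00144375
  T1: 0.08 × 0.092 × 0.25 = 0.00184
  T2: 0.41 × 0.04 × 0.1 = 0.00164
  T3: 0.2 × 0.014 × 0.02 = 0.000056
  T5: 0.13 × 0.016 × 0.04 = 0.0000832
Total = 0.0051834.
Largest term belongs to T1, so T1 is most probable.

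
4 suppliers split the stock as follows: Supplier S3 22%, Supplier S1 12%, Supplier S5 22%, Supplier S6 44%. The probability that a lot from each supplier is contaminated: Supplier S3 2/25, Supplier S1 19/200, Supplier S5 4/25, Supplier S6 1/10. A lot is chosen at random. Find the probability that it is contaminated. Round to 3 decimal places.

By Bayes' rule, posterior ∝ prior × likelihood:
  Supplier S3: 0.22 × 0.08 = 0.0176
  Supplier S1: 0.12 × 0.095 = 0.0114
  Supplier S5: 0.22 × 0.16 = 0.0352
  Supplier S6: 0.44 × 0.1 = 0.044
P(contaminated) = 0.0176 + 0.0114 + 0.0352 + 0.044 = 0.1082 → 0.108.

0.108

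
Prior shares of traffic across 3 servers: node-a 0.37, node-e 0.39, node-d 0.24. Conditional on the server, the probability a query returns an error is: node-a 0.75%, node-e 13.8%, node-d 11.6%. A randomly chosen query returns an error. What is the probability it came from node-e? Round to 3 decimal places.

By Bayes' rule, posterior ∝ prior × likelihood:
  node-a: 0.37 × 0.0075 = 0.002775
  node-e: 0.39 × 0.138 = 0.05382
  node-d: 0.24 × 0.116 = 0.02784
Total = 0.084435.
P(node-e | evidence) = 0.05382 / 0.084435 ≈ 0.637.

0.637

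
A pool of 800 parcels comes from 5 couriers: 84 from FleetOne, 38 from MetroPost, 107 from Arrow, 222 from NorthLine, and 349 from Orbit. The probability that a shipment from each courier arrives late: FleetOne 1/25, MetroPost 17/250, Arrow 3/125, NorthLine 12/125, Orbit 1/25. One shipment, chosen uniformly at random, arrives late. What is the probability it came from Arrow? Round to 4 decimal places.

Compute prior × likelihood for every hypothesis:
  FleetOne: 0.105 × 0.04 = 0.0042
  MetroPost: 0.0475 × 0.068 = 0.00323
  Arrow: 0.13375 × 0.024 = 0.00321
  NorthLine: 0.2775 × 0.096 = 0.02664
  Orbit: 0.43625 × 0.04 = 0.01745
Total = 0.05473.
P(Arrow | evidence) = 0.00321 / 0.05473 ≈ 0.0587.

0.0587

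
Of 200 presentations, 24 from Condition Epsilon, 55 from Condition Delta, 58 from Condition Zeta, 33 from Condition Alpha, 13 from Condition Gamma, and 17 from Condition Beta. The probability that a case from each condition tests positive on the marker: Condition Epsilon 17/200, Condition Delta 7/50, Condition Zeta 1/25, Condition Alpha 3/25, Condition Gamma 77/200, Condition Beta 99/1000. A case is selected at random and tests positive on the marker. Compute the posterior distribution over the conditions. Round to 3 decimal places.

Condition Epsilon 0.090, Condition Delta 0.339, Condition Zeta 0.102, Condition Alpha 0.174, Condition Gamma 0.220, Condition Beta 0.074

By Bayes' rule, posterior ∝ prior × likelihood:
  Condition Epsilon: 0.12 × 0.085 = 0.0102
  Condition Delta: 0.275 × 0.14 = 0.0385
  Condition Zeta: 0.29 × 0.04 = 0.0116
  Condition Alpha: 0.165 × 0.12 = 0.0198
  Condition Gamma: 0.065 × 0.385 = 0.025025
  Condition Beta: 0.085 × 0.099 = 0.008415
Normalizing constant = 0.11354.
P(Condition Epsilon | marker-positive) = 0.0102/0.11354 ≈ 0.090
P(Condition Delta | marker-positive) = 0.0385/0.11354 ≈ 0.339
P(Condition Zeta | marker-positive) = 0.0116/0.11354 ≈ 0.102
P(Condition Alpha | marker-positive) = 0.0198/0.11354 ≈ 0.174
P(Condition Gamma | marker-positive) = 0.025025/0.11354 ≈ 0.220
P(Condition Beta | marker-positive) = 0.008415/0.11354 ≈ 0.074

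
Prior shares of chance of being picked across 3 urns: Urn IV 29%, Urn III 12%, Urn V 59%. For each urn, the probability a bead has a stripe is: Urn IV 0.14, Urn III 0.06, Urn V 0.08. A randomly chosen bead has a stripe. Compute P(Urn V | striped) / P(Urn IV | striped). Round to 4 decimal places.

1.1626

Unnormalized posteriors (prior × likelihood):
  Urn IV: 0.29 × 0.14 = 0.0406
  Urn III: 0.12 × 0.06 = 0.0072
  Urn V: 0.59 × 0.08 = 0.0472
Sum = 0.095.
The ratio is 0.0472 / 0.0406 (the normalizer cancels) = 1.1626.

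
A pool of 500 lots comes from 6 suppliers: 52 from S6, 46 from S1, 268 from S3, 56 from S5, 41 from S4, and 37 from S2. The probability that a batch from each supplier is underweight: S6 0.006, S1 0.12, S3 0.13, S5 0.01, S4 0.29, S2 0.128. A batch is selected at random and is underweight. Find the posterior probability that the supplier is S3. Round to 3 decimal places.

Unnormalized posteriors (prior × likelihood):
  S6: 0.104 × 0.006 = 0.000624
  S1: 0.092 × 0.12 = 0.01104
  S3: 0.536 × 0.13 = 0.06968
  S5: 0.112 × 0.01 = 0.00112
  S4: 0.082 × 0.29 = 0.02378
  S2: 0.074 × 0.128 = 0.009472
Normalizing constant = 0.115716.
P(S3 | evidence) = 0.06968 / 0.115716 ≈ 0.602.

0.602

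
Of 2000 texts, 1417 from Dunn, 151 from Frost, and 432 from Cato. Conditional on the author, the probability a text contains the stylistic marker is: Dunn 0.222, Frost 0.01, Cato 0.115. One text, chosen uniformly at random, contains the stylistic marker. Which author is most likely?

Unnormalized posteriors (prior × likelihood):
  Dunn: 0.7085 × 0.222 = 0.157287
  Frost: 0.0755 × 0.01 = 0.000755
  Cato: 0.216 × 0.115 = 0.02484
Normalizing constant = 0.182882.
Largest term belongs to Dunn, so Dunn is most probable.

Dunn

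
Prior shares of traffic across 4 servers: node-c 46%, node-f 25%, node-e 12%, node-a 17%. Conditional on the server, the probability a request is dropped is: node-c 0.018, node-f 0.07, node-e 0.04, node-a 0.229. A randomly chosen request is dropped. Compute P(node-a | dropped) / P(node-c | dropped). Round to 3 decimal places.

4.702

Unnormalized posteriors (prior × likelihood):
  node-c: 0.46 × 0.018 = 0.00828
  node-f: 0.25 × 0.07 = 0.0175
  node-e: 0.12 × 0.04 = 0.0048
  node-a: 0.17 × 0.229 = 0.03893
Total = 0.06951.
The ratio is 0.03893 / 0.00828 (the normalizer cancels) = 4.702.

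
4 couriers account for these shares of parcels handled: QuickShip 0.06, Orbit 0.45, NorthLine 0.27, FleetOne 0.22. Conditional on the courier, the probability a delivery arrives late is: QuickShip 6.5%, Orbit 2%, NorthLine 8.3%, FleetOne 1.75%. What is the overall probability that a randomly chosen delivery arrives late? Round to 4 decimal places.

0.0392

Compute prior × likelihood for every hypothesis:
  QuickShip: 0.06 × 0.065 = 0.0039
  Orbit: 0.45 × 0.02 = 0.009
  NorthLine: 0.27 × 0.083 = 0.02241
  FleetOne: 0.22 × 0.0175 = 0.00385
P(late) = 0.0039 + 0.009 + 0.02241 + 0.00385 = 0.03916 → 0.0392.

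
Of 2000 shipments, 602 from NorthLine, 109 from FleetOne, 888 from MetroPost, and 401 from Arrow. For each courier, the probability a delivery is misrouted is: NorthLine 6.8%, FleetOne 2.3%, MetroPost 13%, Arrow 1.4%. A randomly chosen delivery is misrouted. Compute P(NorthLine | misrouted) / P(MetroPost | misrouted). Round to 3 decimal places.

Compute prior × likelihood for every hypothesis:
  NorthLine: 0.301 × 0.068 = 0.020468
  FleetOne: 0.0545 × 0.023 = 0.0012535
  MetroPost: 0.444 × 0.13 = 0.05772
  Arrow: 0.2005 × 0.014 = 0.002807
Total = 0.0822485.
The ratio is 0.020468 / 0.05772 (the normalizer cancels) = 0.355.

0.355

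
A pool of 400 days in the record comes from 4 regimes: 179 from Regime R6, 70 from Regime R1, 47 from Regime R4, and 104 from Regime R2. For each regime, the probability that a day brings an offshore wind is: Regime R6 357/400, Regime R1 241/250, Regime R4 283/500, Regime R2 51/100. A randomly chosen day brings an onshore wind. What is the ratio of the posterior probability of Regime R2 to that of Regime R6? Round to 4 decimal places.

Taking complements, P(onshore | each) = Regime R6 0.1075, Regime R1 0.036, Regime R4 0.434, Regime R2 0.49.
Prior × likelihood for each hypothesis:
  Regime R6: 0.4475 × 0.1075 = 0.04810625
  Regime R1: 0.175 × 0.036 = 0.0063
  Regime R4: 0.1175 × 0.434 = 0.050995
  Regime R2: 0.26 × 0.49 = 0.1274
Normalizing constant = 0.23280125.
The ratio is 0.1274 / 0.04810625 (the normalizer cancels) = 2.6483.

2.6483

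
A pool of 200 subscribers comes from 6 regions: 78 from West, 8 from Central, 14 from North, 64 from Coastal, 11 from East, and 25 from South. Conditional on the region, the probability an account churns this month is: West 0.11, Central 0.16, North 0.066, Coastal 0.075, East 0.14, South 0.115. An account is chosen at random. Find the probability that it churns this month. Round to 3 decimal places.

0.100

By Bayes' rule, posterior ∝ prior × likelihood:
  West: 0.39 × 0.11 = 0.0429
  Central: 0.04 × 0.16 = 0.0064
  North: 0.07 × 0.066 = 0.00462
  Coastal: 0.32 × 0.075 = 0.024
  East: 0.055 × 0.14 = 0.0077
  South: 0.125 × 0.115 = 0.014375
P(churn) = 0.0429 + 0.0064 + 0.00462 + 0.024 + 0.0077 + 0.014375 = 0.099995 → 0.100.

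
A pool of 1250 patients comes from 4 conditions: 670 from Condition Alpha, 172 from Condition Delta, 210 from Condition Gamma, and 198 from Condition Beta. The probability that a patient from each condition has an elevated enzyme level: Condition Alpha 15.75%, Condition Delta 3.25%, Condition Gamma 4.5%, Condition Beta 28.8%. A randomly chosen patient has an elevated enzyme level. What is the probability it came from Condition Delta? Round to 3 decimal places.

Prior × likelihood for each hypothesis:
  Condition Alpha: 0.536 × 0.1575 = 0.08442
  Condition Delta: 0.1376 × 0.0325 = 0.004472
  Condition Gamma: 0.168 × 0.045 = 0.00756
  Condition Beta: 0.1584 × 0.288 = 0.0456192
Total = 0.1420712.
P(Condition Delta | evidence) = 0.004472 / 0.1420712 ≈ 0.031.

0.031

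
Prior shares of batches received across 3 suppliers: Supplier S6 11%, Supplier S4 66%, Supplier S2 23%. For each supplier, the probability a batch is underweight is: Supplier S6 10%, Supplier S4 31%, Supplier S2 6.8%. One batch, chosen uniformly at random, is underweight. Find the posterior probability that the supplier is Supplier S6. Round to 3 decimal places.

Prior × likelihood for each hypothesis:
  Supplier S6: 0.11 × 0.1 = 0.011
  Supplier S4: 0.66 × 0.31 = 0.2046
  Supplier S2: 0.23 × 0.068 = 0.01564
Total = 0.23124.
P(Supplier S6 | evidence) = 0.011 / 0.23124 ≈ 0.048.

0.048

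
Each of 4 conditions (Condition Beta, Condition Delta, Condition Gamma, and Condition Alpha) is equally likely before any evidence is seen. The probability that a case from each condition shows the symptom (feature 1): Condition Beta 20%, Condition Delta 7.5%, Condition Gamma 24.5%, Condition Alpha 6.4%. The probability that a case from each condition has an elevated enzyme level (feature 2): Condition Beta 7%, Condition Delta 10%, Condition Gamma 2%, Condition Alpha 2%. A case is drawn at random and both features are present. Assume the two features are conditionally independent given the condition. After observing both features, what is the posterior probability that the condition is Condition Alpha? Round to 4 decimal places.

0.0462

With a uniform prior (1/4 each), posterior ∝ likelihood:
  Condition Beta: 0.2 × 0.07 = 0.014
  Condition Delta: 0.075 × 0.1 = 0.0075
  Condition Gamma: 0.245 × 0.02 = 0.0049
  Condition Alpha: 0.064 × 0.02 = 0.00128
Total = 0.02768.
P(Condition Alpha | evidence) = 0.00128 / 0.02768 ≈ 0.0462.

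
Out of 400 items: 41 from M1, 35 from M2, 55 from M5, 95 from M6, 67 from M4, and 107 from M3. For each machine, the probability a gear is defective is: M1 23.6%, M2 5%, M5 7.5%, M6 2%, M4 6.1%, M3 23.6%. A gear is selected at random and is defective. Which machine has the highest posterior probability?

M3

By Bayes' rule, posterior ∝ prior × likelihood:
  M1: 0.1025 × 0.236 = 0.02419
  M2: 0.0875 × 0.05 = 0.004375
  M5: 0.1375 × 0.075 = 0.0103125
  M6: 0.2375 × 0.02 = 0.00475
  M4: 0.1675 × 0.061 = 0.0102175
  M3: 0.2675 × 0.236 = 0.06313
Total = 0.116975.
Largest term belongs to M3, so M3 is most probable.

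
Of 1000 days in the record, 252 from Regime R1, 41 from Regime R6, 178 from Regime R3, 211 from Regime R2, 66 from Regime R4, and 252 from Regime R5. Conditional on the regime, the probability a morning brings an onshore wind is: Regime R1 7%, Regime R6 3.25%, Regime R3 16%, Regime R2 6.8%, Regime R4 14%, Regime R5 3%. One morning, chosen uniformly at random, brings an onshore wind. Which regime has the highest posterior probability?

Regime R3

Compute prior × likelihood for every hypothesis:
  Regime R1: 0.252 × 0.07 = 0.01764
  Regime R6: 0.041 × 0.0325 = 0.0013325
  Regime R3: 0.178 × 0.16 = 0.02848
  Regime R2: 0.211 × 0.068 = 0.014348
  Regime R4: 0.066 × 0.14 = 0.00924
  Regime R5: 0.252 × 0.03 = 0.00756
Sum = 0.0786005.
Largest term belongs to Regime R3, so Regime R3 is most probable.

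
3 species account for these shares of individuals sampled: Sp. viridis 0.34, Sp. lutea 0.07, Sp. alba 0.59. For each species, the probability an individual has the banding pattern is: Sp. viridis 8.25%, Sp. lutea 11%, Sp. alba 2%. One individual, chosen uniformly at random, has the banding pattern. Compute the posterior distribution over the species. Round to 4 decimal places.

Sp. viridis 0.5899, Sp. lutea 0.1619, Sp. alba 0.2482

By Bayes' rule, posterior ∝ prior × likelihood:
  Sp. viridis: 0.34 × 0.0825 = 0.02805
  Sp. lutea: 0.07 × 0.11 = 0.0077
  Sp. alba: 0.59 × 0.02 = 0.0118
Total = 0.04755.
P(Sp. viridis | banded) = 0.02805/0.04755 ≈ 0.5899
P(Sp. lutea | banded) = 0.0077/0.04755 ≈ 0.1619
P(Sp. alba | banded) = 0.0118/0.04755 ≈ 0.2482
(Check: 0.5899+0.1619+0.2482 = 1.0000.)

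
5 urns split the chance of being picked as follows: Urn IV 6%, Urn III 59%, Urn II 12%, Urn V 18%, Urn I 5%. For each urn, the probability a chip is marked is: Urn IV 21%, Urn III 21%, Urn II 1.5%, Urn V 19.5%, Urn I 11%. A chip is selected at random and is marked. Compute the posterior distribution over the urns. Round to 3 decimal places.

Urn IV 0.070, Urn III 0.693, Urn II 0.010, Urn V 0.196, Urn I 0.031

Unnormalized posteriors (prior × likelihood):
  Urn IV: 0.06 × 0.21 = 0.0126
  Urn III: 0.59 × 0.21 = 0.1239
  Urn II: 0.12 × 0.015 = 0.0018
  Urn V: 0.18 × 0.195 = 0.0351
  Urn I: 0.05 × 0.11 = 0.0055
Total = 0.1789.
P(Urn IV | marked) = 0.0126/0.1789 ≈ 0.070
P(Urn III | marked) = 0.1239/0.1789 ≈ 0.693
P(Urn II | marked) = 0.0018/0.1789 ≈ 0.010
P(Urn V | marked) = 0.0351/0.1789 ≈ 0.196
P(Urn I | marked) = 0.0055/0.1789 ≈ 0.031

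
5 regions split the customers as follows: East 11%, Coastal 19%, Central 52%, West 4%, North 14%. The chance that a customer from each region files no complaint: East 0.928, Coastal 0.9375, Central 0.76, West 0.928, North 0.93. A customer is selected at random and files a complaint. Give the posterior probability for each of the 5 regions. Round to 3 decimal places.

East 0.050, Coastal 0.076, Central 0.794, West 0.018, North 0.062

Taking complements, P(complaint | each) = East 0.072, Coastal 0.0625, Central 0.24, West 0.072, North 0.07.
By Bayes' rule, posterior ∝ prior × likelihood:
  East: 0.11 × 0.072 = 0.00792
  Coastal: 0.19 × 0.0625 = 0.011875
  Central: 0.52 × 0.24 = 0.1248
  West: 0.04 × 0.072 = 0.00288
  North: 0.14 × 0.07 = 0.0098
Normalizing constant = 0.157275.
P(East | complaint) = 0.00792/0.157275 ≈ 0.050
P(Coastal | complaint) = 0.011875/0.157275 ≈ 0.076
P(Central | complaint) = 0.1248/0.157275 ≈ 0.794
P(West | complaint) = 0.00288/0.157275 ≈ 0.018
P(North | complaint) = 0.0098/0.157275 ≈ 0.062
(Check: 0.050+0.076+0.794+0.018+0.062 = 1.000.)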